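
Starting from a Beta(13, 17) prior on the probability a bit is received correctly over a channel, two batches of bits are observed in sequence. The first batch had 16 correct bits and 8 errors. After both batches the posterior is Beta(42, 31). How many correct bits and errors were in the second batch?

13 correct bits and 6 errors

Because Beta–binomial updating is additive in the counts, the combined data contributed (α_post−α_prior, β_post−β_prior) successes and failures.
Total across both batches: 42−13=29 correct bits, 31−17=14 errors.
Subtract the first batch: 29−16=13 correct bits and 14−8=6 errors.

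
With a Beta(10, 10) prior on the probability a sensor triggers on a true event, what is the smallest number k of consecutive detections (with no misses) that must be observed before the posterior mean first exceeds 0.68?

k = 12

After k detections and 0 misses the posterior is Beta(10+k, 10), with mean (10+k)/(10+10+k).
Set (10+k)/(20+k) > 0.68 and solve: k > (0.68·20 − 10)/(1 − 0.68) = 11.250.
The smallest integer exceeding 11.250 is 12, and checking k=12: (22)/(32) = 0.6875 > 0.68.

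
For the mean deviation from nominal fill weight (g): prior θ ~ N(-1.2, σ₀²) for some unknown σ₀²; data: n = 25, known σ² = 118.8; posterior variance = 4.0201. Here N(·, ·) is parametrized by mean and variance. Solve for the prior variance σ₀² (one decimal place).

For the Normal–Normal model with known σ², precisions add: τ_n = τ₀ + n/σ².
So 1/σ₀² = 1/4.0201 − 25/118.8 = 0.248750 − 0.210438 = 0.038312.
Hence σ₀² = 1/0.038312 ≈ 26.1.

σ₀² = 26.1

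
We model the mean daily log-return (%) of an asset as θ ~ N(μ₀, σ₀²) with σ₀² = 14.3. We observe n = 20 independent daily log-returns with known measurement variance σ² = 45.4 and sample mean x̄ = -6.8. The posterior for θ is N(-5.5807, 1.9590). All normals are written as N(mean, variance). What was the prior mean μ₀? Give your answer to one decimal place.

μ₀ = 2.1

With known observation variance, the Normal–Normal posterior has precision τ_n = τ₀ + n/σ² and mean μ_n = (τ₀μ₀ + (n/σ²)x̄)/τ_n.
Here τ₀ = 1/14.3 = 0.069930 and τ_data = 20/45.4 = 0.440529, so τ_n = 0.510459.
Rearranging for μ₀: μ₀ = (μ_n·τ_n − τ_data·x̄)/τ₀ = (-5.5807·0.510459 − 0.440529·-6.8) / 0.069930 = 0.146879/0.069930 ≈ 2.1.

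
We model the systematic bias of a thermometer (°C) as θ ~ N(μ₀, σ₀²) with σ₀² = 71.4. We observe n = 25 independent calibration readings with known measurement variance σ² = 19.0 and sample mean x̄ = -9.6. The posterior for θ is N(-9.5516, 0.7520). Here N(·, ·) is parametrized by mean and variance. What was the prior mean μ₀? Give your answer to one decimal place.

With known observation variance, the Normal–Normal posterior has precision τ_n = τ₀ + n/σ² and mean μ_n = (τ₀μ₀ + (n/σ²)x̄)/τ_n.
Here τ₀ = 1/71.4 = 0.014006 and τ_data = 25/19.0 = 1.315789, so τ_n = 1.329795.
Rearranging for μ₀: μ₀ = (μ_n·τ_n − τ_data·x̄)/τ₀ = (-9.5516·1.329795 − 1.315789·-9.6) / 0.014006 = -0.070096/0.014006 ≈ -5.0.

μ₀ = -5.0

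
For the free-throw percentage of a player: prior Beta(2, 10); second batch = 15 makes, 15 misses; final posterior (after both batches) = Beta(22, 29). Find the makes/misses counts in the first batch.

5 makes and 4 misses

Because Beta–binomial updating is additive in the counts, the combined data contributed (α_post−α_prior, β_post−β_prior) successes and failures.
Total across both batches: 22−2=20 makes, 29−10=19 misses.
Subtract the second batch: 20−15=5 makes and 19−15=4 misses.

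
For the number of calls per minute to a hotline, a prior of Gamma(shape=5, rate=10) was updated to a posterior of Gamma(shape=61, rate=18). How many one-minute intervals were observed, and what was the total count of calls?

A Gamma(α, β) prior (rate parametrization) on a Poisson rate with n observations summing to S gives posterior Gamma(α+S, β+n).
Matching: Σxᵢ = 61 − 5 = 56 and n = 18 − 10 = 8.

n = 8 one-minute intervals with total 56 calls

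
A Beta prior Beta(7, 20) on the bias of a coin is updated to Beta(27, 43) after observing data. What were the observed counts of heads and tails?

20 heads and 23 tails

Beta is conjugate to the binomial likelihood: posterior = Beta(a+s, b+f).
So s = 27 − 7 = 20 and f = 43 − 20 = 23.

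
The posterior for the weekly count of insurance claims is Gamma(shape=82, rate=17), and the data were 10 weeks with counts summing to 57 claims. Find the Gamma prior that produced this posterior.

Gamma–Poisson conjugacy: posterior shape = α + Σxᵢ, posterior rate = β + n.
So α = 82 − 57 = 25 and β = 17 − 10 = 7.

Gamma(shape=25, rate=7)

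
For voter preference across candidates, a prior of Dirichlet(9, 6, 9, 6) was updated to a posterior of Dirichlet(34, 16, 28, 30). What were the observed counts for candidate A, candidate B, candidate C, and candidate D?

counts (25, 10, 19, 24)

For a Dirichlet(α) prior with multinomial counts c, the posterior is Dirichlet(α + c) componentwise.
Counts are posterior − prior componentwise: 34−9=25, 16−6=10, 28−9=19, 30−6=24.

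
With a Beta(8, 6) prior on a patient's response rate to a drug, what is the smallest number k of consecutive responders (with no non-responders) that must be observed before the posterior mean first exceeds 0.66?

k = 4

After k responders and 0 non-responders the posterior is Beta(8+k, 6), with mean (8+k)/(8+6+k).
Set (8+k)/(14+k) > 0.66 and solve: k > (0.66·14 − 8)/(1 − 0.66) = 3.647.
The smallest integer exceeding 3.647 is 4, and checking k=4: (12)/(18) = 0.6667 > 0.66.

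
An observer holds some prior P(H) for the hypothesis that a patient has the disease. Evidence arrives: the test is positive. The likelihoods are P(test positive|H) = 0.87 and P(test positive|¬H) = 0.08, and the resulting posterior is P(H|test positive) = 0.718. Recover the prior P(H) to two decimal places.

P(H) = 0.19

Bayes' rule in odds form gives O(H|E) = O(H)·[P(E|H)/P(E|¬H)], hence O(H) = O(H|E)/LR.
Posterior odds = 0.718/(1−0.718) = 2.5461. LR = 0.87/0.08 = 10.8750.
Prior odds = 2.5461/10.8750 = 0.2341, so P(H) = 0.2341/(1+0.2341) ≈ 0.19.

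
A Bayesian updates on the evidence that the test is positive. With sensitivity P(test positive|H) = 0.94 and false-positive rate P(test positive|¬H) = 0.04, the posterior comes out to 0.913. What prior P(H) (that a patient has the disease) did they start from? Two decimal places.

In odds form, posterior odds = prior odds × likelihood ratio, so prior odds = posterior odds ÷ LR.
Posterior odds = 0.913/(1−0.913) = 10.4943. LR = 0.94/0.04 = 23.5000.
Prior odds = 10.4943/23.5000 = 0.4466, so P(H) = 0.4466/(1+0.4466) ≈ 0.31.

P(H) = 0.31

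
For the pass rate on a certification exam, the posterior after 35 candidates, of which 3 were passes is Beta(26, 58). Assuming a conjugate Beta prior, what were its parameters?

Under Beta–binomial conjugacy the posterior parameters are (α+s, β+f).
So α = 26 − 3 = 23 and β = 58 − 32 = 26.

Beta(23, 26)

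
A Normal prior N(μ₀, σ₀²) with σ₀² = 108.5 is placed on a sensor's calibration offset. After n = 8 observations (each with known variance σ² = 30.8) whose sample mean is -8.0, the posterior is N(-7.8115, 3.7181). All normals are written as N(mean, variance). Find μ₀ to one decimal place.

With known observation variance, the Normal–Normal posterior has precision τ_n = τ₀ + n/σ² and mean μ_n = (τ₀μ₀ + (n/σ²)x̄)/τ_n.
Here τ₀ = 1/108.5 = 0.009217 and τ_data = 8/30.8 = 0.259740, so τ_n = 0.268957.
Rearranging for μ₀: μ₀ = (μ_n·τ_n − τ_data·x̄)/τ₀ = (-7.8115·0.268957 − 0.259740·-8.0) / 0.009217 = -0.023038/0.009217 ≈ -2.5.

μ₀ = -2.5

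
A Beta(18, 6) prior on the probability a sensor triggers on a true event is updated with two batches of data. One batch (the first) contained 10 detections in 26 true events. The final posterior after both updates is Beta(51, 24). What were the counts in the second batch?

23 detections and 2 misses

Because Beta–binomial updating is additive in the counts, the combined data contributed (α_post−α_prior, β_post−β_prior) successes and failures.
Total across both batches: 51−18=33 detections, 24−6=18 misses.
Subtract the first batch: 33−10=23 detections and 18−16=2 misses.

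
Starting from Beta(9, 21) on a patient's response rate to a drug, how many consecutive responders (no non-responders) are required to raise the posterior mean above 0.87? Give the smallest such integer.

After k responders and 0 non-responders the posterior is Beta(9+k, 21), with mean (9+k)/(9+21+k).
Set (9+k)/(30+k) > 0.87 and solve: k > (0.87·30 − 9)/(1 − 0.87) = 131.538.
The smallest integer exceeding 131.538 is 132, and checking k=132: (141)/(162) = 0.8704 > 0.87.

k = 132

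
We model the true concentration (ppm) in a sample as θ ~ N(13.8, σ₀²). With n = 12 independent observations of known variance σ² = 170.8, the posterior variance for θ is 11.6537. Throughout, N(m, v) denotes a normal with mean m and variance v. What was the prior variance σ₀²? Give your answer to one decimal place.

σ₀² = 64.3

Posterior precision equals prior precision plus data precision: 1/σ_n² = 1/σ₀² + n/σ².
So 1/σ₀² = 1/11.6537 − 12/170.8 = 0.085810 − 0.070258 = 0.015552.
Hence σ₀² = 1/0.015552 ≈ 64.3.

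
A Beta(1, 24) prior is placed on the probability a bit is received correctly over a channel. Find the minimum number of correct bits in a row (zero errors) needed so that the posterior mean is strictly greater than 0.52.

k = 26

After k correct bits and 0 errors the posterior is Beta(1+k, 24), with mean (1+k)/(1+24+k).
Set (1+k)/(25+k) > 0.52 and solve: k > (0.52·25 − 1)/(1 − 0.52) = 25.000.
The smallest integer exceeding 25.000 is 26, and checking k=26: (27)/(51) = 0.5294 > 0.52.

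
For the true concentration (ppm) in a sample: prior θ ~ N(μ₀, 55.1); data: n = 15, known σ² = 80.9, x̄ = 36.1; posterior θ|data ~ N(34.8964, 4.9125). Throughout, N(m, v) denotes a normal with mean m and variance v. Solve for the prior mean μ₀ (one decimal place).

μ₀ = 22.6

The posterior mean is a precision-weighted average: μ_n = (τ₀μ₀ + τ_data·x̄)/(τ₀+τ_data), with τ₀=1/σ₀² and τ_data=n/σ².
Here τ₀ = 1/55.1 = 0.018149 and τ_data = 15/80.9 = 0.185414, so τ_n = 0.203563.
Rearranging for μ₀: μ₀ = (μ_n·τ_n − τ_data·x̄)/τ₀ = (34.8964·0.203563 − 0.185414·36.1) / 0.018149 = 0.410170/0.018149 ≈ 22.6.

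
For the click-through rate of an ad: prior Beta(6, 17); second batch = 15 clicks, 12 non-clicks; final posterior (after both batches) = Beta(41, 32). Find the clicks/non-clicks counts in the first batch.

20 clicks and 3 non-clicks

Because Beta–binomial updating is additive in the counts, the combined data contributed (α_post−α_prior, β_post−β_prior) successes and failures.
Total across both batches: 41−6=35 clicks, 32−17=15 non-clicks.
Subtract the second batch: 35−15=20 clicks and 15−12=3 non-clicks.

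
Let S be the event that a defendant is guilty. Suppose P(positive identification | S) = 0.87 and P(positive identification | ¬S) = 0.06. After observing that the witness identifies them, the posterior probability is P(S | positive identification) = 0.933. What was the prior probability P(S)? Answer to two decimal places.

P(S) = 0.49

Bayes' rule in odds form gives O(S|E) = O(S)·[P(E|S)/P(E|¬S)], hence O(S) = O(S|E)/LR.
Posterior odds = 0.933/(1−0.933) = 13.9254. LR = 0.87/0.06 = 14.5000.
Prior odds = 13.9254/14.5000 = 0.9604, so P(S) = 0.9604/(1+0.9604) ≈ 0.49.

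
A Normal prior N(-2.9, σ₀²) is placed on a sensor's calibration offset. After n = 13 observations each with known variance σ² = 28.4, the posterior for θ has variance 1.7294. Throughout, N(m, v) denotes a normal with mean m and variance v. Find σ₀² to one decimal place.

σ₀² = 8.3

For the Normal–Normal model with known σ², precisions add: τ_n = τ₀ + n/σ².
So 1/σ₀² = 1/1.7294 − 13/28.4 = 0.578235 − 0.457746 = 0.120489.
Hence σ₀² = 1/0.120489 ≈ 8.3.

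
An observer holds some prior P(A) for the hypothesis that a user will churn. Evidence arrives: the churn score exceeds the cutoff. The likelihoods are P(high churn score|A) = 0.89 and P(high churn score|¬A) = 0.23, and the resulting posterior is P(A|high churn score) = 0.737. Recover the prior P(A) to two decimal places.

Bayes' rule in odds form gives O(A|E) = O(A)·[P(E|A)/P(E|¬A)], hence O(A) = O(A|E)/LR.
Posterior odds = 0.737/(1−0.737) = 2.8023. LR = 0.89/0.23 = 3.8696.
Prior odds = 2.8023/3.8696 = 0.7242, so P(A) = 0.7242/(1+0.7242) ≈ 0.42.

P(A) = 0.42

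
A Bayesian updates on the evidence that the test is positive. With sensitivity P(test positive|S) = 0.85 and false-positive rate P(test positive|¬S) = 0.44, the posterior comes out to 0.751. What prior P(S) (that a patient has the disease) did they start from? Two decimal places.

In odds form, posterior odds = prior odds × likelihood ratio, so prior odds = posterior odds ÷ LR.
Posterior odds = 0.751/(1−0.751) = 3.0161. LR = 0.85/0.44 = 1.9318.
Prior odds = 3.0161/1.9318 = 1.5613, so P(S) = 1.5613/(1+1.5613) ≈ 0.61.

P(S) = 0.61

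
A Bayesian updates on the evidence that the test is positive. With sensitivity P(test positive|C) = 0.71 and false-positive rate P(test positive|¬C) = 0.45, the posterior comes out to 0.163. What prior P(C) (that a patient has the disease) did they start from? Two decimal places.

P(C) = 0.11

In odds form, posterior odds = prior odds × likelihood ratio, so prior odds = posterior odds ÷ LR.
Posterior odds = 0.163/(1−0.163) = 0.1947. LR = 0.71/0.45 = 1.5778.
Prior odds = 0.1947/1.5778 = 0.1234, so P(C) = 0.1234/(1+0.1234) ≈ 0.11.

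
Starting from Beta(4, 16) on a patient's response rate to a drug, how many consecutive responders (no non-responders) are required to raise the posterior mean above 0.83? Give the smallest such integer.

After k responders and 0 non-responders the posterior is Beta(4+k, 16), with mean (4+k)/(4+16+k).
Set (4+k)/(20+k) > 0.83 and solve: k > (0.83·20 − 4)/(1 − 0.83) = 74.118.
The smallest integer exceeding 74.118 is 75, and checking k=75: (79)/(95) = 0.8316 > 0.83.

k = 75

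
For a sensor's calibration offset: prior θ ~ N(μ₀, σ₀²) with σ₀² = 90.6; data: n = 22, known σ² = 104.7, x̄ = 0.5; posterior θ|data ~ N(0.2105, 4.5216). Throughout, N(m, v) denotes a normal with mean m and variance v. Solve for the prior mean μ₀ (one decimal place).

The posterior mean is a precision-weighted average: μ_n = (τ₀μ₀ + τ_data·x̄)/(τ₀+τ_data), with τ₀=1/σ₀² and τ_data=n/σ².
Here τ₀ = 1/90.6 = 0.011038 and τ_data = 22/104.7 = 0.210124, so τ_n = 0.221162.
Rearranging for μ₀: μ₀ = (μ_n·τ_n − τ_data·x̄)/τ₀ = (0.2105·0.221162 − 0.210124·0.5) / 0.011038 = -0.058507/0.011038 ≈ -5.3.

μ₀ = -5.3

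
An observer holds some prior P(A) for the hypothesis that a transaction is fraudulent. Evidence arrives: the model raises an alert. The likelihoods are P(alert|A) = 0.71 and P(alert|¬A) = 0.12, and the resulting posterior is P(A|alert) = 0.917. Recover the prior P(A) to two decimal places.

In odds form, posterior odds = prior odds × likelihood ratio, so prior odds = posterior odds ÷ LR.
Posterior odds = 0.917/(1−0.917) = 11.0482. LR = 0.71/0.12 = 5.9167.
Prior odds = 11.0482/5.9167 = 1.8673, so P(A) = 1.8673/(1+1.8673) ≈ 0.65.

P(A) = 0.65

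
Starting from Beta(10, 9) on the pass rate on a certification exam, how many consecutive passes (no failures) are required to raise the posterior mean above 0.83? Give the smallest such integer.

After k passes and 0 failures the posterior is Beta(10+k, 9), with mean (10+k)/(10+9+k).
Set (10+k)/(19+k) > 0.83 and solve: k > (0.83·19 − 10)/(1 − 0.83) = 33.941.
The smallest integer exceeding 33.941 is 34, and checking k=34: (44)/(53) = 0.8302 > 0.83.

k = 34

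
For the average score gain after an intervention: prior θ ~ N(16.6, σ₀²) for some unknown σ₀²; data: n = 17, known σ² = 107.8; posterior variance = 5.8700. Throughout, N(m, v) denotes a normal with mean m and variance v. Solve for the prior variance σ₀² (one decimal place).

σ₀² = 79.0

For the Normal–Normal model with known σ², precisions add: τ_n = τ₀ + n/σ².
So 1/σ₀² = 1/5.8700 − 17/107.8 = 0.170358 − 0.157699 = 0.012659.
Hence σ₀² = 1/0.012659 ≈ 79.0.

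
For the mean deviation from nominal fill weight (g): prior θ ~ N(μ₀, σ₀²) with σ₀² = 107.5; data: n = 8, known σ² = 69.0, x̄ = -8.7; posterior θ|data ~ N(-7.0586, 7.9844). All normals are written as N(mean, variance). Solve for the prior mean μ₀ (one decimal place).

μ₀ = 13.4

With known observation variance, the Normal–Normal posterior has precision τ_n = τ₀ + n/σ² and mean μ_n = (τ₀μ₀ + (n/σ²)x̄)/τ_n.
Here τ₀ = 1/107.5 = 0.009302 and τ_data = 8/69.0 = 0.115942, so τ_n = 0.125244.
Rearranging for μ₀: μ₀ = (μ_n·τ_n − τ_data·x̄)/τ₀ = (-7.0586·0.125244 − 0.115942·-8.7) / 0.009302 = 0.124648/0.009302 ≈ 13.4.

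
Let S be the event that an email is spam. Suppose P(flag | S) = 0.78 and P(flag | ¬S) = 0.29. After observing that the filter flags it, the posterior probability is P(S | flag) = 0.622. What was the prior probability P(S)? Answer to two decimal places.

P(S) = 0.38

In odds form, posterior odds = prior odds × likelihood ratio, so prior odds = posterior odds ÷ LR.
Posterior odds = 0.622/(1−0.622) = 1.6455. LR = 0.78/0.29 = 2.6897.
Prior odds = 1.6455/2.6897 = 0.6118, so P(S) = 0.6118/(1+0.6118) ≈ 0.38.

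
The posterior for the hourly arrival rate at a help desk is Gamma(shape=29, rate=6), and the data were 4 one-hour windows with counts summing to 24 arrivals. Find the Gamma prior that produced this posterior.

Gamma–Poisson conjugacy: posterior shape = α + Σxᵢ, posterior rate = β + n.
So α = 29 − 24 = 5 and β = 6 − 4 = 2.

Gamma(shape=5, rate=2)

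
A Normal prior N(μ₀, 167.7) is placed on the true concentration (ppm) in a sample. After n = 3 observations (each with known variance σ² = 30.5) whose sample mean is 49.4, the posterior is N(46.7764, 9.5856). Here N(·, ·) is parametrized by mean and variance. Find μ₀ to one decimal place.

μ₀ = 3.5

The posterior mean is a precision-weighted average: μ_n = (τ₀μ₀ + τ_data·x̄)/(τ₀+τ_data), with τ₀=1/σ₀² and τ_data=n/σ².
Here τ₀ = 1/167.7 = 0.005963 and τ_data = 3/30.5 = 0.098361, so τ_n = 0.104324.
Rearranging for μ₀: μ₀ = (μ_n·τ_n − τ_data·x̄)/τ₀ = (46.7764·0.104324 − 0.098361·49.4) / 0.005963 = 0.020868/0.005963 ≈ 3.5.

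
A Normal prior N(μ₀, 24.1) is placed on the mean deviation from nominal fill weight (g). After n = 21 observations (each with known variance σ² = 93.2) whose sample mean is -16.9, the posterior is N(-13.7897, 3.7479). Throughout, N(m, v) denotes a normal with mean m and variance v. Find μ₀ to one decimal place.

μ₀ = 3.1

With known observation variance, the Normal–Normal posterior has precision τ_n = τ₀ + n/σ² and mean μ_n = (τ₀μ₀ + (n/σ²)x̄)/τ_n.
Here τ₀ = 1/24.1 = 0.041494 and τ_data = 21/93.2 = 0.225322, so τ_n = 0.266816.
Rearranging for μ₀: μ₀ = (μ_n·τ_n − τ_data·x̄)/τ₀ = (-13.7897·0.266816 − 0.225322·-16.9) / 0.041494 = 0.128629/0.041494 ≈ 3.1.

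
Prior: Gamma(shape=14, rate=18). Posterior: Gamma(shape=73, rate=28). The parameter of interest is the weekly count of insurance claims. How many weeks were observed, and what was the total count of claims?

n = 10 weeks with total 59 claims

Gamma–Poisson conjugacy: posterior shape = α + Σxᵢ, posterior rate = β + n.
Matching: Σxᵢ = 73 − 14 = 59 and n = 28 − 18 = 10.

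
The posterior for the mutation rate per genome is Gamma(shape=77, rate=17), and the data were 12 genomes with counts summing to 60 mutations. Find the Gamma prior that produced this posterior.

A Gamma(α, β) prior (rate parametrization) on a Poisson rate with n observations summing to S gives posterior Gamma(α+S, β+n).
So α = 77 − 60 = 17 and β = 17 − 12 = 5.

Gamma(shape=17, rate=5)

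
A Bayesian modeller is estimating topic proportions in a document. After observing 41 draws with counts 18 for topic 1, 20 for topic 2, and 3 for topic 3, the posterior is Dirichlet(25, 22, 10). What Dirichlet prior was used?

For a Dirichlet(α) prior with multinomial counts c, the posterior is Dirichlet(α + c) componentwise.
Subtract each count from the matching posterior parameter: 25−18=7, 22−20=2, 10−3=7.

Dirichlet(7, 2, 7)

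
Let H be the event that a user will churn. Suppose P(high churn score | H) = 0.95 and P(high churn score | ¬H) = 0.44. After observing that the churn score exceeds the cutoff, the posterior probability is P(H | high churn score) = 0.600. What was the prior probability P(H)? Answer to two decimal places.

Bayes' rule in odds form gives O(H|E) = O(H)·[P(E|H)/P(E|¬H)], hence O(H) = O(H|E)/LR.
Posterior odds = 0.600/(1−0.600) = 1.5000. LR = 0.95/0.44 = 2.1591.
Prior odds = 1.5000/2.1591 = 0.6947, so P(H) = 0.6947/(1+0.6947) ≈ 0.41.

P(H) = 0.41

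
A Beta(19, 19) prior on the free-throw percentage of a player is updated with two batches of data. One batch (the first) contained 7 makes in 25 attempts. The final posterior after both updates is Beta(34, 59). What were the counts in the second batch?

Because Beta–binomial updating is additive in the counts, the combined data contributed (α_post−α_prior, β_post−β_prior) successes and failures.
Total across both batches: 34−19=15 makes, 59−19=40 misses.
Subtract the first batch: 15−7=8 makes and 40−18=22 misses.

8 makes and 22 misses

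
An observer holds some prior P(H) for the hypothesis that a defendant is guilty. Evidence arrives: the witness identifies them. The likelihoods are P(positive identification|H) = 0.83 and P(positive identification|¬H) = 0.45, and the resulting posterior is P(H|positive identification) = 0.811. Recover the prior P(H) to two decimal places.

P(H) = 0.70

Bayes' rule in odds form gives O(H|E) = O(H)·[P(E|H)/P(E|¬H)], hence O(H) = O(H|E)/LR.
Posterior odds = 0.811/(1−0.811) = 4.2910. LR = 0.83/0.45 = 1.8444.
Prior odds = 4.2910/1.8444 = 2.3265, so P(H) = 2.3265/(1+2.3265) ≈ 0.70.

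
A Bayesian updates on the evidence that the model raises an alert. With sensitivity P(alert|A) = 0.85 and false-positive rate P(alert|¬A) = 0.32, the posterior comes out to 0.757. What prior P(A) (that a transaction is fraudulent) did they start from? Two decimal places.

P(A) = 0.54

Bayes' rule in odds form gives O(A|E) = O(A)·[P(E|A)/P(E|¬A)], hence O(A) = O(A|E)/LR.
Posterior odds = 0.757/(1−0.757) = 3.1152. LR = 0.85/0.32 = 2.6562.
Prior odds = 3.1152/2.6562 = 1.1728, so P(A) = 1.1728/(1+1.1728) ≈ 0.54.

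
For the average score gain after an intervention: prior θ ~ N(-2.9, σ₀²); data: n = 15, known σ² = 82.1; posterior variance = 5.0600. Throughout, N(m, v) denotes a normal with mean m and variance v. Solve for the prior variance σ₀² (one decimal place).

Posterior precision equals prior precision plus data precision: 1/σ_n² = 1/σ₀² + n/σ².
So 1/σ₀² = 1/5.0600 − 15/82.1 = 0.197628 − 0.182704 = 0.014924.
Hence σ₀² = 1/0.014924 ≈ 67.0.

σ₀² = 67.0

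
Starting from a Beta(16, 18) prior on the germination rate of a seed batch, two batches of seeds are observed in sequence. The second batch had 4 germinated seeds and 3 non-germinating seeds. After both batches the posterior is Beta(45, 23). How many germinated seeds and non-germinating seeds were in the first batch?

25 germinated seeds and 2 non-germinating seeds

Because Beta–binomial updating is additive in the counts, the combined data contributed (α_post−α_prior, β_post−β_prior) successes and failures.
Total across both batches: 45−16=29 germinated seeds, 23−18=5 non-germinating seeds.
Subtract the second batch: 29−4=25 germinated seeds and 5−3=2 non-germinating seeds.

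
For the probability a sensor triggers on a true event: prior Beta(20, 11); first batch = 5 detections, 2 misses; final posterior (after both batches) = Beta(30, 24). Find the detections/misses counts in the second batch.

Sequential conjugate updates are equivalent to a single update on the pooled data, so total successes = posterior α − prior α and total failures = posterior β − prior β.
Total across both batches: 30−20=10 detections, 24−11=13 misses.
Subtract the first batch: 10−5=5 detections and 13−2=11 misses.

5 detections and 11 misses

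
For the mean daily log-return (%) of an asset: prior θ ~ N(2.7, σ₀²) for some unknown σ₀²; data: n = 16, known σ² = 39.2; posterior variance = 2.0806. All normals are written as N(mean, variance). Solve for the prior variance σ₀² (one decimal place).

Posterior precision equals prior precision plus data precision: 1/σ_n² = 1/σ₀² + n/σ².
So 1/σ₀² = 1/2.0806 − 16/39.2 = 0.480631 − 0.408163 = 0.072468.
Hence σ₀² = 1/0.072468 ≈ 13.8.

σ₀² = 13.8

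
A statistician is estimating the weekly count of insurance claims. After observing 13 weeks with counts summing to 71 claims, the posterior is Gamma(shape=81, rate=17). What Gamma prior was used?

A Gamma(α, β) prior (rate parametrization) on a Poisson rate with n observations summing to S gives posterior Gamma(α+S, β+n).
So α = 81 − 71 = 10 and β = 17 − 13 = 4.

Gamma(shape=10, rate=4)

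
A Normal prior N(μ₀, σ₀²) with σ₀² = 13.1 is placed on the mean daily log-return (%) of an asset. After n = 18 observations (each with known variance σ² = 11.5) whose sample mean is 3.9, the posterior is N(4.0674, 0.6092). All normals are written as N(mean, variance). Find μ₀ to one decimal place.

With known observation variance, the Normal–Normal posterior has precision τ_n = τ₀ + n/σ² and mean μ_n = (τ₀μ₀ + (n/σ²)x̄)/τ_n.
Here τ₀ = 1/13.1 = 0.076336 and τ_data = 18/11.5 = 1.565217, so τ_n = 1.641553.
Rearranging for μ₀: μ₀ = (μ_n·τ_n − τ_data·x̄)/τ₀ = (4.0674·1.641553 − 1.565217·3.9) / 0.076336 = 0.572506/0.076336 ≈ 7.5.

μ₀ = 7.5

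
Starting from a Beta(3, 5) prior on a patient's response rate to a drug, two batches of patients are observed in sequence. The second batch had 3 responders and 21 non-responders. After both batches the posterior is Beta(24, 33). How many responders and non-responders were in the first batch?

Because Beta–binomial updating is additive in the counts, the combined data contributed (α_post−α_prior, β_post−β_prior) successes and failures.
Total across both batches: 24−3=21 responders, 33−5=28 non-responders.
Subtract the second batch: 21−3=18 responders and 28−21=7 non-responders.

18 responders and 7 non-responders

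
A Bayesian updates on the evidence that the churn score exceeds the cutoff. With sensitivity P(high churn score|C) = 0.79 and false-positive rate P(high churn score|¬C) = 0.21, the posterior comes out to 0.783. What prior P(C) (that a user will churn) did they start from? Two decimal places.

In odds form, posterior odds = prior odds × likelihood ratio, so prior odds = posterior odds ÷ LR.
Posterior odds = 0.783/(1−0.783) = 3.6083. LR = 0.79/0.21 = 3.7619.
Prior odds = 3.6083/3.7619 = 0.9592, so P(C) = 0.9592/(1+0.9592) ≈ 0.49.

P(C) = 0.49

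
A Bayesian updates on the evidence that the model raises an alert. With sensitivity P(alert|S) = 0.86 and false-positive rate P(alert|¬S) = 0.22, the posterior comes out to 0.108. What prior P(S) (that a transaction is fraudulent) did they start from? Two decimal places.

P(S) = 0.03

In odds form, posterior odds = prior odds × likelihood ratio, so prior odds = posterior odds ÷ LR.
Posterior odds = 0.108/(1−0.108) = 0.1211. LR = 0.86/0.22 = 3.9091.
Prior odds = 0.1211/3.9091 = 0.0310, so P(S) = 0.0310/(1+0.0310) ≈ 0.03.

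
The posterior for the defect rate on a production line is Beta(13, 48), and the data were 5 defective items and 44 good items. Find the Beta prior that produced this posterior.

Under Beta–binomial conjugacy the posterior parameters are (a+s, b+f).
So a = 13 − 5 = 8 and b = 48 − 44 = 4.

Beta(8, 4)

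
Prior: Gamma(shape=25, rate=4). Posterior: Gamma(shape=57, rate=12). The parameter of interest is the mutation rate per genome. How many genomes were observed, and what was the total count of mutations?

n = 8 genomes with total 32 mutations

Gamma–Poisson conjugacy: posterior shape = α + Σxᵢ, posterior rate = β + n.
Matching: Σxᵢ = 57 − 25 = 32 and n = 12 − 4 = 8.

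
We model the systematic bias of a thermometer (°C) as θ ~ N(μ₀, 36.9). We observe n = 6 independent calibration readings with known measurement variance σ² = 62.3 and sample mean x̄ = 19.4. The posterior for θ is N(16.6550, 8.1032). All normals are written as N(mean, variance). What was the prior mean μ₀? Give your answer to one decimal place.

μ₀ = 6.9

With known observation variance, the Normal–Normal posterior has precision τ_n = τ₀ + n/σ² and mean μ_n = (τ₀μ₀ + (n/σ²)x̄)/τ_n.
Here τ₀ = 1/36.9 = 0.027100 and τ_data = 6/62.3 = 0.096308, so τ_n = 0.123408.
Rearranging for μ₀: μ₀ = (μ_n·τ_n − τ_data·x̄)/τ₀ = (16.6550·0.123408 − 0.096308·19.4) / 0.027100 = 0.186985/0.027100 ≈ 6.9.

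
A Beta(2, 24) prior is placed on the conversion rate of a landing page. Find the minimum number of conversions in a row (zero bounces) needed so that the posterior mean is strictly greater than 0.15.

After k conversions and 0 bounces the posterior is Beta(2+k, 24), with mean (2+k)/(2+24+k).
Set (2+k)/(26+k) > 0.15 and solve: k > (0.15·26 − 2)/(1 − 0.15) = 2.235.
The smallest integer exceeding 2.235 is 3, and checking k=3: (5)/(29) = 0.1724 > 0.15.

k = 3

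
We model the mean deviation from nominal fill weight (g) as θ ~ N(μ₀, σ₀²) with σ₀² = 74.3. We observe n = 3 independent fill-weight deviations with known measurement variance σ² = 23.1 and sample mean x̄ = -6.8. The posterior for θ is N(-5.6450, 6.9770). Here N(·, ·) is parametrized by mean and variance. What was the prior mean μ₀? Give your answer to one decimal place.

The posterior mean is a precision-weighted average: μ_n = (τ₀μ₀ + τ_data·x̄)/(τ₀+τ_data), with τ₀=1/σ₀² and τ_data=n/σ².
Here τ₀ = 1/74.3 = 0.013459 and τ_data = 3/23.1 = 0.129870, so τ_n = 0.143329.
Rearranging for μ₀: μ₀ = (μ_n·τ_n − τ_data·x̄)/τ₀ = (-5.6450·0.143329 − 0.129870·-6.8) / 0.013459 = 0.074024/0.013459 ≈ 5.5.

μ₀ = 5.5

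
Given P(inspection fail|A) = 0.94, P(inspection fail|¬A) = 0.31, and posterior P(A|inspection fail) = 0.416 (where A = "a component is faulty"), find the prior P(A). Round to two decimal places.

In odds form, posterior odds = prior odds × likelihood ratio, so prior odds = posterior odds ÷ LR.
Posterior odds = 0.416/(1−0.416) = 0.7123. LR = 0.94/0.31 = 3.0323.
Prior odds = 0.7123/3.0323 = 0.2349, so P(A) = 0.2349/(1+0.2349) ≈ 0.19.

P(A) = 0.19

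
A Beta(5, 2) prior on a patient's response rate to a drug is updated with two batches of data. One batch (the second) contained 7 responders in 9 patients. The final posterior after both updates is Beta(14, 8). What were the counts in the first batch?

2 responders and 4 non-responders

Sequential conjugate updates are equivalent to a single update on the pooled data, so total successes = posterior α − prior α and total failures = posterior β − prior β.
Total across both batches: 14−5=9 responders, 8−2=6 non-responders.
Subtract the second batch: 9−7=2 responders and 6−2=4 non-responders.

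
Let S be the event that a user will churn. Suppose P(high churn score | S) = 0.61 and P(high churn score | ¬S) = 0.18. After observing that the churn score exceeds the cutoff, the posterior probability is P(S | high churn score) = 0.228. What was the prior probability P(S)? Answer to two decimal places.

In odds form, posterior odds = prior odds × likelihood ratio, so prior odds = posterior odds ÷ LR.
Posterior odds = 0.228/(1−0.228) = 0.2953. LR = 0.61/0.18 = 3.3889.
Prior odds = 0.2953/3.3889 = 0.0871, so P(S) = 0.0871/(1+0.0871) ≈ 0.08.

P(S) = 0.08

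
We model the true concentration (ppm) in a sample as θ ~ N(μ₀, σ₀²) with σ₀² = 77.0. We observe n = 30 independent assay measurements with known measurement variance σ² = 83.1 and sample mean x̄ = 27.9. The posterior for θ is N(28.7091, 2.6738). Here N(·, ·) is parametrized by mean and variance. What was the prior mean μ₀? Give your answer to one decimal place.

The posterior mean is a precision-weighted average: μ_n = (τ₀μ₀ + τ_data·x̄)/(τ₀+τ_data), with τ₀=1/σ₀² and τ_data=n/σ².
Here τ₀ = 1/77.0 = 0.012987 and τ_data = 30/83.1 = 0.361011, so τ_n = 0.373998.
Rearranging for μ₀: μ₀ = (μ_n·τ_n − τ_data·x̄)/τ₀ = (28.7091·0.373998 − 0.361011·27.9) / 0.012987 = 0.664939/0.012987 ≈ 51.2.

μ₀ = 51.2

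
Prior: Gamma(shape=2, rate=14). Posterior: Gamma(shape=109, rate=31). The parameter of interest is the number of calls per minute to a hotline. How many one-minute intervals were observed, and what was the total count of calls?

A Gamma(α, β) prior (rate parametrization) on a Poisson rate with n observations summing to S gives posterior Gamma(α+S, β+n).
Matching: Σxᵢ = 109 − 2 = 107 and n = 31 − 14 = 17.

n = 17 one-minute intervals with total 107 calls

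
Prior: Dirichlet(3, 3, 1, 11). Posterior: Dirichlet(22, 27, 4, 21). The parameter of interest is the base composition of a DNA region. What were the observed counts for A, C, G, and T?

counts (19, 24, 3, 10)

For a Dirichlet(α) prior with multinomial counts c, the posterior is Dirichlet(α + c) componentwise.
Counts are posterior − prior componentwise: 22−3=19, 27−3=24, 4−1=3, 21−11=10.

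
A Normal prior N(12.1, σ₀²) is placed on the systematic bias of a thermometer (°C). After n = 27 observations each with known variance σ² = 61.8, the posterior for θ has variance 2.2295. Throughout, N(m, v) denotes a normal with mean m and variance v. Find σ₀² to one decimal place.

Posterior precision equals prior precision plus data precision: 1/σ_n² = 1/σ₀² + n/σ².
So 1/σ₀² = 1/2.2295 − 27/61.8 = 0.448531 − 0.436893 = 0.011638.
Hence σ₀² = 1/0.011638 ≈ 85.9.

σ₀² = 85.9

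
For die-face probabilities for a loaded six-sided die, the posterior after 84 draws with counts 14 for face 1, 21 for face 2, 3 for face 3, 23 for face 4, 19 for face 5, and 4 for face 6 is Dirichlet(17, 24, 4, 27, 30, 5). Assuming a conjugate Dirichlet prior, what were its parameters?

Dirichlet(3, 3, 1, 4, 11, 1)

For a Dirichlet(α) prior with multinomial counts c, the posterior is Dirichlet(α + c) componentwise.
Subtract each count from the matching posterior parameter: 17−14=3, 24−21=3, 4−3=1, 27−23=4, 30−19=11, 5−4=1.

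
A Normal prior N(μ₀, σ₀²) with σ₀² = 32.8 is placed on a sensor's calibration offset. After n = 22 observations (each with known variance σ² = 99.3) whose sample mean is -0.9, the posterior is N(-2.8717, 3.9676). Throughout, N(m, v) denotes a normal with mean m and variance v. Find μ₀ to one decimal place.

The posterior mean is a precision-weighted average: μ_n = (τ₀μ₀ + τ_data·x̄)/(τ₀+τ_data), with τ₀=1/σ₀² and τ_data=n/σ².
Here τ₀ = 1/32.8 = 0.030488 and τ_data = 22/99.3 = 0.221551, so τ_n = 0.252039.
Rearranging for μ₀: μ₀ = (μ_n·τ_n − τ_data·x̄)/τ₀ = (-2.8717·0.252039 − 0.221551·-0.9) / 0.030488 = -0.524384/0.030488 ≈ -17.2.

μ₀ = -17.2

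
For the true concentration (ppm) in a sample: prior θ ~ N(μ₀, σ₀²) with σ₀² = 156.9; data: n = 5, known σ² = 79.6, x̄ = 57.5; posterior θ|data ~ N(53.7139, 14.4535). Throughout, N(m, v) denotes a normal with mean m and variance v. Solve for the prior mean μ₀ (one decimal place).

The posterior mean is a precision-weighted average: μ_n = (τ₀μ₀ + τ_data·x̄)/(τ₀+τ_data), with τ₀=1/σ₀² and τ_data=n/σ².
Here τ₀ = 1/156.9 = 0.006373 and τ_data = 5/79.6 = 0.062814, so τ_n = 0.069187.
Rearranging for μ₀: μ₀ = (μ_n·τ_n − τ_data·x̄)/τ₀ = (53.7139·0.069187 − 0.062814·57.5) / 0.006373 = 0.104499/0.006373 ≈ 16.4.

μ₀ = 16.4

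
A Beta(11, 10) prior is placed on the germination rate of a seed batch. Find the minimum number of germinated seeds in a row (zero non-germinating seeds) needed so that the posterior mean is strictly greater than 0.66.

After k germinated seeds and 0 non-germinating seeds the posterior is Beta(11+k, 10), with mean (11+k)/(11+10+k).
Set (11+k)/(21+k) > 0.66 and solve: k > (0.66·21 − 11)/(1 − 0.66) = 8.412.
The smallest integer exceeding 8.412 is 9, and checking k=9: (20)/(30) = 0.6667 > 0.66.

k = 9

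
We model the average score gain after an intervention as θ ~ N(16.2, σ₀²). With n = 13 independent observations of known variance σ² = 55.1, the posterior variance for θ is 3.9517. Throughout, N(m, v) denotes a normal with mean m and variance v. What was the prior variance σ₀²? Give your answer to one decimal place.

Posterior precision equals prior precision plus data precision: 1/σ_n² = 1/σ₀² + n/σ².
So 1/σ₀² = 1/3.9517 − 13/55.1 = 0.253056 − 0.235935 = 0.017121.
Hence σ₀² = 1/0.017121 ≈ 58.4.

σ₀² = 58.4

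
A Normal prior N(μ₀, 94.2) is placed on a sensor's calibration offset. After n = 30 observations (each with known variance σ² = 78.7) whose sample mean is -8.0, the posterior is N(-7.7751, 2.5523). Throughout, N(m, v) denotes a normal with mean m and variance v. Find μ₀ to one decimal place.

The posterior mean is a precision-weighted average: μ_n = (τ₀μ₀ + τ_data·x̄)/(τ₀+τ_data), with τ₀=1/σ₀² and τ_data=n/σ².
Here τ₀ = 1/94.2 = 0.010616 and τ_data = 30/78.7 = 0.381194, so τ_n = 0.391810.
Rearranging for μ₀: μ₀ = (μ_n·τ_n − τ_data·x̄)/τ₀ = (-7.7751·0.391810 − 0.381194·-8.0) / 0.010616 = 0.003190/0.010616 ≈ 0.3.

μ₀ = 0.3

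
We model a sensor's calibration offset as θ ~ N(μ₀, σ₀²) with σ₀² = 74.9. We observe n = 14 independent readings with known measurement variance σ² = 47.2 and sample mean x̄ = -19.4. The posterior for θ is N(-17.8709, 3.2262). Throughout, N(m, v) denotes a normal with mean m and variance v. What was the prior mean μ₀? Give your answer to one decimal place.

μ₀ = 16.1

The posterior mean is a precision-weighted average: μ_n = (τ₀μ₀ + τ_data·x̄)/(τ₀+τ_data), with τ₀=1/σ₀² and τ_data=n/σ².
Here τ₀ = 1/74.9 = 0.013351 and τ_data = 14/47.2 = 0.296610, so τ_n = 0.309961.
Rearranging for μ₀: μ₀ = (μ_n·τ_n − τ_data·x̄)/τ₀ = (-17.8709·0.309961 − 0.296610·-19.4) / 0.013351 = 0.214952/0.013351 ≈ 16.1.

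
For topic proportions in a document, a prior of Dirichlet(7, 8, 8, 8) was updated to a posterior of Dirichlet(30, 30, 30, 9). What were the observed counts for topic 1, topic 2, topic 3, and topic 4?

For a Dirichlet(α) prior with multinomial counts c, the posterior is Dirichlet(α + c) componentwise.
Counts are posterior − prior componentwise: 30−7=23, 30−8=22, 30−8=22, 9−8=1.

counts (23, 22, 22, 1)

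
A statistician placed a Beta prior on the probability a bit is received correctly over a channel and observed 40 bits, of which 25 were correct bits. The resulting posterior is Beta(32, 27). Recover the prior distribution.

Beta(7, 12)

Beta is conjugate to the binomial likelihood: posterior = Beta(a+s, b+f).
So a = 32 − 25 = 7 and b = 27 − 15 = 12.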